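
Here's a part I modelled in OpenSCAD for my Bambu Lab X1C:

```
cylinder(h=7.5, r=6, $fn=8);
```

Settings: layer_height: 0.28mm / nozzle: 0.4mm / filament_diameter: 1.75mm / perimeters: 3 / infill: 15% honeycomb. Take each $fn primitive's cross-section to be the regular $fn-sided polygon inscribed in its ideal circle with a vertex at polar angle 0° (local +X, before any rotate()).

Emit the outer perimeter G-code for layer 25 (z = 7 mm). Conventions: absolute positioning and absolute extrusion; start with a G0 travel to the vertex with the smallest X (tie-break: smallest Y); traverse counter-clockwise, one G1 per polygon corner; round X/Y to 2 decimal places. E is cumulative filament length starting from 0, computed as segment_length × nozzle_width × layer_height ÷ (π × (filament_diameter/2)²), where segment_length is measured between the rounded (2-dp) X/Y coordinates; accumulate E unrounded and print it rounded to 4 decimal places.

At z = 7 mm: the r=6 cylinder gives a regular 8-gon of circumradius 6 (constant along its height). The outline is a single polygon with 8 vertices. Extrusion per mm of travel: 0.4 × 0.28 / (π × 0.875²) = 0.046564. Accumulating E over each segment gives final E = 1.7101.

G0 X-6.00 Y0.00 Z7.00
G1 X-4.24 Y-4.24 E0.2138
G1 X0.00 Y-6.00 E0.4275
G1 X4.24 Y-4.24 E0.6413
G1 X6.00 Y0.00 E0.8551
G1 X4.24 Y4.24 E1.0688
G1 X0.00 Y6.00 E1.2826
G1 X-4.24 Y4.24 E1.4964
G1 X-6.00 Y0.00 E1.7101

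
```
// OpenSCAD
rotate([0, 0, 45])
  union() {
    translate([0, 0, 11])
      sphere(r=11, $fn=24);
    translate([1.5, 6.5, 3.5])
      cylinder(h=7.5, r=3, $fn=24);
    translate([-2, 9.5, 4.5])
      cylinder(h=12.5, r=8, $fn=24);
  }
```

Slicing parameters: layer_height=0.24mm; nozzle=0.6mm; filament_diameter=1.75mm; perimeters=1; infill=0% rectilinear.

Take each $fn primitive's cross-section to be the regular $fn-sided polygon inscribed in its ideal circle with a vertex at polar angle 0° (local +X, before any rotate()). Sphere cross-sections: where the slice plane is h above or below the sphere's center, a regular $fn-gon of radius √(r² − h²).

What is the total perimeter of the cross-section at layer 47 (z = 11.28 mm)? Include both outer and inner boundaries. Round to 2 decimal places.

80.75 mm

At z = 11.28 mm: the r=11 sphere contributes a regular 24-gon of circumradius √(11²−0.28²) = 10.996 (perimeter = 2·24·10.996·sin(180°/24) = 68.90 mm); the cylinder at (1.5, 6.5) is absent (z outside [3.5, 11]); the r=8 cylinder at (-2, 9.5) gives a regular 24-gon of circumradius 8 (constant along its height) (perimeter = 2·24·8.000·sin(180°/24) = 50.12 mm); Taking the union: the regions partially overlap (shared area 102.38 mm²), so the edge portions inside another operand are dropped and the merged outline is re-measured after clipping — boundary = 80.75 mm; (rotated 45° about Z; rotation is an isometry so areas/perimeters/island counts are preserved). Overall, the cross-section is a single solid region. Total boundary length (outer) = 80.75 mm.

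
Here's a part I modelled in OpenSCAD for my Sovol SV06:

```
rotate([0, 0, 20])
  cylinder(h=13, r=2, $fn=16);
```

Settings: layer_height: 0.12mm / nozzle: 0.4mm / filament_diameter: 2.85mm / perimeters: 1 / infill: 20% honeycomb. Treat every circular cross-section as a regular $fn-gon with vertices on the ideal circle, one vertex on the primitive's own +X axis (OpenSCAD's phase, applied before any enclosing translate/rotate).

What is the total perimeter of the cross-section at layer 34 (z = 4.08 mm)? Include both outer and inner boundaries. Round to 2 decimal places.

12.49 mm

At z = 4.08 mm: the r=2 cylinder gives a regular 16-gon of circumradius 2 (constant along its height) (perimeter = 2·16·2.000·sin(180°/16) = 12.49 mm); (whole slice rotated 20° about Z — lengths, areas and connectivity unchanged). Overall, the cross-section is a single solid region. Total boundary length (outer) = 12.49 mm.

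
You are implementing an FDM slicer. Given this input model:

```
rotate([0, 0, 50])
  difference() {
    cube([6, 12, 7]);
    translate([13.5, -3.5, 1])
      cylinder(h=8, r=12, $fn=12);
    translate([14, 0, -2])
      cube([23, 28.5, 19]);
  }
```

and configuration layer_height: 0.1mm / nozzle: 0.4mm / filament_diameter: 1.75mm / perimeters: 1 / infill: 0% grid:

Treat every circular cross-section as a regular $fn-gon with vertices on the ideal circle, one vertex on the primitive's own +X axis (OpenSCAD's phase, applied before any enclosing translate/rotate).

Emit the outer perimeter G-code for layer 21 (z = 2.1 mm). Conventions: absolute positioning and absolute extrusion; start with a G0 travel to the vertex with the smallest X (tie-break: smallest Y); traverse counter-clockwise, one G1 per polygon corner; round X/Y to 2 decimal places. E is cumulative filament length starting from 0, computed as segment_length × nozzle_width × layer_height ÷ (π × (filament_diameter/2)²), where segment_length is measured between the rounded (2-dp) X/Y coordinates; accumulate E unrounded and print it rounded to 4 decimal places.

G0 X-9.19 Y7.71 Z2.10
G1 X0.00 Y0.00 E0.1995
G1 X1.57 Y1.87 E0.2401
G1 X0.08 Y3.99 E0.2832
G1 X-0.27 Y8.06 E0.3511
G1 X-5.34 Y12.31 E0.4611
G1 X-9.19 Y7.71 E0.5609

At z = 2.1 mm: the cube (footprint 6×12) is included at this height; the cylinder at (13.5, -3.5): section is a regular 12-gon, circumradius r=12; the cube at (14, 0) is present — its section is the full 23×28.5 rectangle; Taking the first minus the rest: starting from the 6×12 cube, the r=12 cylinder at (13.5, -3.5) partially overlaps it — only the 12.25 mm² overlap (of its 432.00 mm²) is removed, clipping the outline; the 23×28.5 cube at (14, 0) misses the remaining region (no effect) — 1 connected region; (whole slice rotated 50° about Z — lengths, areas and connectivity unchanged). The outline is a single polygon with 6 vertices. Extrusion per mm of travel: 0.4 × 0.1 / (π × 0.875²) = 0.016630. Accumulating E over each segment gives final E = 0.5609.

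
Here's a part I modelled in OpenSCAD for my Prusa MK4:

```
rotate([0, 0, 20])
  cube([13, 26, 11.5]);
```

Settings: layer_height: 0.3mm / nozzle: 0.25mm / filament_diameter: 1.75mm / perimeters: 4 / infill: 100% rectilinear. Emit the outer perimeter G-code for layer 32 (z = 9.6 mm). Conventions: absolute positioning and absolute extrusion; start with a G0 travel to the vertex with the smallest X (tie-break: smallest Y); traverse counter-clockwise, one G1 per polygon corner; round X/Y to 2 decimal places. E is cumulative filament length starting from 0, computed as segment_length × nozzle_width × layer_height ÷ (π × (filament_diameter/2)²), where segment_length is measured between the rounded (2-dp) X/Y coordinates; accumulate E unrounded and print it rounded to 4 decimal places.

At z = 9.6 mm: the cube (footprint 13×26) is included at this height; (whole slice rotated 20° about Z — lengths, areas and connectivity unchanged). The outline is a single polygon with 4 vertices. Extrusion per mm of travel: 0.25 × 0.3 / (π × 0.875²) = 0.031181. Accumulating E over each segment gives final E = 2.4321.

G0 X-8.89 Y24.43 Z9.60
G1 X0.00 Y0.00 E0.8106
G1 X12.22 Y4.45 E1.2161
G1 X3.32 Y28.88 E2.0269
G1 X-8.89 Y24.43 E2.4321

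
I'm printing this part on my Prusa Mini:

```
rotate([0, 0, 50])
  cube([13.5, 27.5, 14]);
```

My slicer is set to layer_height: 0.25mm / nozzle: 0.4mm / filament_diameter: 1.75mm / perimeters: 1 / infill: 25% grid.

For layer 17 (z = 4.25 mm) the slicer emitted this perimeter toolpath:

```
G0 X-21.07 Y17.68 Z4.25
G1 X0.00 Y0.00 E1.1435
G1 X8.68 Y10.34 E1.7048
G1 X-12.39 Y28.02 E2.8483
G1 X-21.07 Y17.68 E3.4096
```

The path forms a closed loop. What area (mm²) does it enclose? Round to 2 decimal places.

Apply the shoelace formula to the sequence of (X, Y) vertices; enclosed area = 371.33 mm².

371.33 mm²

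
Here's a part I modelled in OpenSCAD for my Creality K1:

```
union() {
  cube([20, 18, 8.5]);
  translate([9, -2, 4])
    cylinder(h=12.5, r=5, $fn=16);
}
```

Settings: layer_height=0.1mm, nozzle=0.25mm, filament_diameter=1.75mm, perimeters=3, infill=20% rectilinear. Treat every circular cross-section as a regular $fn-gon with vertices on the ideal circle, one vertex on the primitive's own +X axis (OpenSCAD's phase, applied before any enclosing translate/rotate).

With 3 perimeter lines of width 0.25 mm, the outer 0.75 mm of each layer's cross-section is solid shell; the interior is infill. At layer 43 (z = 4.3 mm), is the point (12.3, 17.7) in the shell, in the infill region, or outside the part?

shell

At z = 4.3 mm: the cube (footprint 20×18) is included at this height; the r=5 cylinder at (9, -2) gives a regular 16-gon of circumradius 5 (constant along its height); Merging all regions: the regions partially overlap (shared area 19.07 mm²), so overlapping operands fuse into one piece — 1 connected region. Overall, the cross-section is a single solid region. The nearest boundary edge runs (0.00, 18.00)→(20.00, 18.00); distance from the point to it = 0.30 mm. The point is inside the cross-section, 0.30 mm from the nearest boundary — within the 0.75 mm shell band (3 × 0.25).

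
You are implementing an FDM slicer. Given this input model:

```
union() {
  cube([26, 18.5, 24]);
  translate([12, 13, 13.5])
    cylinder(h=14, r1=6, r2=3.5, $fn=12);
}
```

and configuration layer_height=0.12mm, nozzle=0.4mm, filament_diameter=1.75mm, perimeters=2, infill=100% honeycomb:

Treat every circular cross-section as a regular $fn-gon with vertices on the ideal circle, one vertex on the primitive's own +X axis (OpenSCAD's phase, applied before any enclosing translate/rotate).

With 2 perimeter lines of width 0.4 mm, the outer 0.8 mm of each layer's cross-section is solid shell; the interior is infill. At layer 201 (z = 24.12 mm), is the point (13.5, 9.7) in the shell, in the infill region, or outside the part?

At z = 24.12 mm: the cube is not intersected at this z (z outside [0, 24]); the cone at (12, 13) (r1=6→r2=3.5) has section circumradius 4.104 here — a regular 12-gon; Merging all regions: only the cone at (12, 13) is present, so the union is just that shape — 1 connected region. Overall, the cross-section is a single solid region. The nearest boundary edge runs (12.00, 8.90)→(14.05, 9.45); distance from the point to it = 0.39 mm. The point is inside the cross-section, 0.39 mm from the nearest boundary — within the 0.8 mm shell band (2 × 0.4).

shell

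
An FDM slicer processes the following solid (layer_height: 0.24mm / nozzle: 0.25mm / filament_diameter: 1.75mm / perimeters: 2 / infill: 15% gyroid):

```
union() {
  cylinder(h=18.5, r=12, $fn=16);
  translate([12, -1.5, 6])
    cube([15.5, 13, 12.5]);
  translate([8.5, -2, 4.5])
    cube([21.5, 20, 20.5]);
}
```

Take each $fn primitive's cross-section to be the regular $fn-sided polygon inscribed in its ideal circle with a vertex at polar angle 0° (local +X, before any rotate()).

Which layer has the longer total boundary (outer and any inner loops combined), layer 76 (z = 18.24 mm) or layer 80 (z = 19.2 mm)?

layer 76 (z = 18.24 mm)

Layer 76 (z = 18.24): the r=12 cylinder contributes a regular 16-gon of circumradius 12 (perimeter = 2·16·12.000·sin(180°/16) = 74.91 mm); the cube at (12, -1.5) is present — its section is the full 15.5×13 rectangle (perimeter 57.00 mm); the cube at (8.5, -2) is present — its section is the full 21.5×20 rectangle (perimeter 83.00 mm); Taking the union: the regions partially overlap (shared area 227.08 mm²), so the edge portions inside another operand are dropped and the merged outline is re-measured after clipping — boundary = 132.97 mm. So its perimeter = 132.97 mm. Layer 80 (z = 19.2): the cylinder is not intersected at this z (z outside [0, 18.5]); the cube at (12, -1.5) does not reach this height (z outside [6, 18.5]); the cube at (8.5, -2) (footprint 21.5×20) is included at this height (perimeter 83.00 mm); Merging all regions: only the 21.5×20 cube at (8.5, -2) is present, so the union is just that shape — boundary = 83.00 mm. So its perimeter = 83.00 mm. Layer 76 is larger (132.97 vs 83.00 mm).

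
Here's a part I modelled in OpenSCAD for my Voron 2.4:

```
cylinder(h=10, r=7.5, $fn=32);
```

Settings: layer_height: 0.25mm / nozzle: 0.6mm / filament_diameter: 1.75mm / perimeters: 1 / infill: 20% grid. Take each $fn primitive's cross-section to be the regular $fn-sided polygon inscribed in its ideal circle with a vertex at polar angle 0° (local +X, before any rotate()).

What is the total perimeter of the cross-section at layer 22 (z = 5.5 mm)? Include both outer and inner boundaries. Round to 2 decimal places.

47.05 mm

At z = 5.5 mm: the r=7.5 cylinder contributes a regular 32-gon of circumradius 7.5 (perimeter = 2·32·7.500·sin(180°/32) = 47.05 mm). Overall, the cross-section is a single solid region. Total boundary length (outer) = 47.05 mm.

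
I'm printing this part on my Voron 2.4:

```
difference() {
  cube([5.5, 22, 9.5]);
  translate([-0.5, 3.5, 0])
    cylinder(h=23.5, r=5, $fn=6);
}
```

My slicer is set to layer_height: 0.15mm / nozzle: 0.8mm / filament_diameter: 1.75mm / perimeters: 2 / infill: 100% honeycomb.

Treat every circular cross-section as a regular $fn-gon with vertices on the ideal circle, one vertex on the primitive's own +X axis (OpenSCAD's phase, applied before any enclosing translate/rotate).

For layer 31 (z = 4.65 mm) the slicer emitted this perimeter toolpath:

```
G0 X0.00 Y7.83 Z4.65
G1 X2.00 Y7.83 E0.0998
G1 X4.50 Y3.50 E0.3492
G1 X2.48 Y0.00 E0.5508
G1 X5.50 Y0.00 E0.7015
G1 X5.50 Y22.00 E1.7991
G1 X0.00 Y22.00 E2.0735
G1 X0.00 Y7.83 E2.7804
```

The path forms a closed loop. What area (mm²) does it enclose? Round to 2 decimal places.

94.71 mm²

Apply the shoelace formula to the sequence of (X, Y) vertices; enclosed area = 94.71 mm².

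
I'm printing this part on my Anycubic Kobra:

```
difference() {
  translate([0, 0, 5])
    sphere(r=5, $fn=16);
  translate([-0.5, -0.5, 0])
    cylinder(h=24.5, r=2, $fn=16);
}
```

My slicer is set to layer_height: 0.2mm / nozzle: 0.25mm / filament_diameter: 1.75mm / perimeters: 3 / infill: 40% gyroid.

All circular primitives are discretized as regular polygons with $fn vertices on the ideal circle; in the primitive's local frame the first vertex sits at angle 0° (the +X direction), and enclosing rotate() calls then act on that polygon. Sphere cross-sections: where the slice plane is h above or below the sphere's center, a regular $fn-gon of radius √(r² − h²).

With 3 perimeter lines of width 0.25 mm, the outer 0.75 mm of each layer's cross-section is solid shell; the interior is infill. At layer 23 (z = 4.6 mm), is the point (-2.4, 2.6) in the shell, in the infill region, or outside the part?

At z = 4.6 mm: the r=5 sphere slices to a regular 16-gon of circumradius 4.984 (√(r²−h²) with h=0.4 from center); the r=2 cylinder at (-0.5, -0.5) gives a regular 16-gon of circumradius 2 (constant along its height); Subtracting the remaining from the first: starting from the r=5 sphere, the r=2 cylinder at (-0.5, -0.5) lies wholly inside it (removes its full 12.25 mm² and its 12.49 mm outline becomes a hole wall) — 1 connected region with 1 hole. Overall, the cross-section is one region with 1 hole. The nearest boundary edge runs (-3.52, 3.52)→(-1.91, 4.60); distance from the point to it = 1.39 mm. The point is inside the cross-section and 1.39 mm from the nearest boundary — more than the 0.75 mm shell width (3 × 0.25), so it's in the infill interior.

infill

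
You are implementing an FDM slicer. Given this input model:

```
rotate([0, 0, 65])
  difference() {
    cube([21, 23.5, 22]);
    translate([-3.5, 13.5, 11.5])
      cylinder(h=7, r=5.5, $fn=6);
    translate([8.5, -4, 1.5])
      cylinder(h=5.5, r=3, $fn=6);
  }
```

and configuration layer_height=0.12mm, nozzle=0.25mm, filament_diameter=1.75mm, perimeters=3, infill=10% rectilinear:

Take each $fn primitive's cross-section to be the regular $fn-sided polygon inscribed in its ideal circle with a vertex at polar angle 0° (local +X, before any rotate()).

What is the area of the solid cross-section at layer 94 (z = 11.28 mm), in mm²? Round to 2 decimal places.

493.50 mm²

At z = 11.28 mm: the cube is present — its section is the full 21×23.5 rectangle (area 493.50 mm²); the cylinder at (-3.5, 13.5) does not reach this height (z outside [11.5, 18.5]); the cylinder at (8.5, -4) does not reach this height (z outside [1.5, 7]); Subtracting the remaining from the first: none of the subtracted shapes is present at this height, so the 21×23.5 cube is unchanged — area = 493.50 mm²; (whole slice rotated 65° about Z — lengths, areas and connectivity unchanged). Overall, the cross-section is a single solid region. Net area = 493.50 mm².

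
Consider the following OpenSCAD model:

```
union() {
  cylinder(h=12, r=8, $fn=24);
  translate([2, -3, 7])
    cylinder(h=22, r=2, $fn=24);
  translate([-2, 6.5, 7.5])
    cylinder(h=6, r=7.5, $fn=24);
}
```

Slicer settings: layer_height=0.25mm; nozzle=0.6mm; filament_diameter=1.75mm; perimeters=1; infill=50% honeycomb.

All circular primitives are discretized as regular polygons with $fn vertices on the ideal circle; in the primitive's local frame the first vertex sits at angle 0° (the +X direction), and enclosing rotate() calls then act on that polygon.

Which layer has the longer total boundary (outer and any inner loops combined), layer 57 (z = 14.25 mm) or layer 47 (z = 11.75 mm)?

Layer 57 (z = 14.25): the cylinder is not intersected at this z (z outside [0, 12]); the cylinder at (2, -3): section is a regular 24-gon, circumradius r=2 (perimeter = 2·24·2.000·sin(180°/24) = 12.53 mm); the cylinder at (-2, 6.5) is not intersected at this z (z outside [7.5, 13.5]); Combining (union): only the r=2 cylinder at (2, -3) is present, so the union is just that shape — boundary = 12.53 mm. So its perimeter = 12.53 mm. Layer 47 (z = 11.75): the r=8 cylinder contributes a regular 24-gon of circumradius 8 (perimeter = 2·24·8.000·sin(180°/24) = 50.12 mm); the r=2 cylinder at (2, -3) gives a regular 24-gon of circumradius 2 (constant along its height) (perimeter = 2·24·2.000·sin(180°/24) = 12.53 mm); the r=7.5 cylinder at (-2, 6.5) gives a regular 24-gon of circumradius 7.5 (constant along its height) (perimeter = 2·24·7.500·sin(180°/24) = 46.99 mm); Taking the union: the regions partially overlap (shared area 97.55 mm²), so the edge portions inside another operand are dropped and the merged outline is re-measured after clipping — boundary = 62.72 mm. So its perimeter = 62.72 mm. Layer 47 is larger (62.72 vs 12.53 mm).

layer 47 (z = 11.75 mm)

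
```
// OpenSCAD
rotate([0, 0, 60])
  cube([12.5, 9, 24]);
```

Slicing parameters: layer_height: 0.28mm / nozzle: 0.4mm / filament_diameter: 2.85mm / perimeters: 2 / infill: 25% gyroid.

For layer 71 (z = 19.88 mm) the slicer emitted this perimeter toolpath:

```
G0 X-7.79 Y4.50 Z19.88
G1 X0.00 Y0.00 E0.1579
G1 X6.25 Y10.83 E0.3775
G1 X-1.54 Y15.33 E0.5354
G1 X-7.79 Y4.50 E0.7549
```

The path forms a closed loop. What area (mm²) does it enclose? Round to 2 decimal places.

112.49 mm²

Apply the shoelace formula to the sequence of (X, Y) vertices; enclosed area = 112.49 mm².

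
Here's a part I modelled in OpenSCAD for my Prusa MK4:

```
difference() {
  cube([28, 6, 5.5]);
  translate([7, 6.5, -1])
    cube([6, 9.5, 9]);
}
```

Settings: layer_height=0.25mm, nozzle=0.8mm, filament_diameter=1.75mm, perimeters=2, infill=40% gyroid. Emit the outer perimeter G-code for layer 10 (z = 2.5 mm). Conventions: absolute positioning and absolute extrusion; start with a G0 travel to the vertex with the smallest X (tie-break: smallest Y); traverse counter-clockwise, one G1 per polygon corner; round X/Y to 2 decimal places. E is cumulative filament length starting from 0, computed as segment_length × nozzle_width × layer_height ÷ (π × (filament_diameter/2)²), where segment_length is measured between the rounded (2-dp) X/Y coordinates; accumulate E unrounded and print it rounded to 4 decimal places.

At z = 2.5 mm: the cube is present — its section is the full 28×6 rectangle; the 6×9.5 cube at (7, 6.5) contributes its full rectangle; Taking the first minus the rest: starting from the 28×6 cube, the 6×9.5 cube at (7, 6.5) misses the remaining region (no effect) — 1 connected region. The outline is a single polygon with 4 vertices. Extrusion per mm of travel: 0.8 × 0.25 / (π × 0.875²) = 0.083150. Accumulating E over each segment gives final E = 5.6542.

G0 X0.00 Y0.00 Z2.50
G1 X28.00 Y0.00 E2.3282
G1 X28.00 Y6.00 E2.8271
G1 X0.00 Y6.00 E5.1553
G1 X0.00 Y0.00 E5.6542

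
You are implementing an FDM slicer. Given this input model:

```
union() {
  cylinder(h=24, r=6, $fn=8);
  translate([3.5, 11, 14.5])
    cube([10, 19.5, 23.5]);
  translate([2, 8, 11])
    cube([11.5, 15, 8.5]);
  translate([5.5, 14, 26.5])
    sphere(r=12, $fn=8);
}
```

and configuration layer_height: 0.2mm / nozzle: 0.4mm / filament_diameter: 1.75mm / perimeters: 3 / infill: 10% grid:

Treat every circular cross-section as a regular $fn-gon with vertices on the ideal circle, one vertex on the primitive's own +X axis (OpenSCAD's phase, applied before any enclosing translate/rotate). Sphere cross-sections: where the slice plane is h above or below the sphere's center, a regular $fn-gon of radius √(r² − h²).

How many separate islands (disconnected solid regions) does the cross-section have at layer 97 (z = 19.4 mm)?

At z = 19.4 mm: the cylinder: section is a regular 8-gon, circumradius r=6; the cube at (3.5, 11) (footprint 10×19.5) is included at this height; the cube at (2, 8) is present — its section is the full 11.5×15 rectangle; the r=12 sphere at (5.5, 14) contributes a regular 8-gon of circumradius √(12²−7.1²) = 9.674; Merging all regions: the regions partially overlap (shared area 282.32 mm²), so overlapping operands fuse into one piece — 2 connected regions. Overall, the cross-section has 2 separate islands. Island count = 2.

2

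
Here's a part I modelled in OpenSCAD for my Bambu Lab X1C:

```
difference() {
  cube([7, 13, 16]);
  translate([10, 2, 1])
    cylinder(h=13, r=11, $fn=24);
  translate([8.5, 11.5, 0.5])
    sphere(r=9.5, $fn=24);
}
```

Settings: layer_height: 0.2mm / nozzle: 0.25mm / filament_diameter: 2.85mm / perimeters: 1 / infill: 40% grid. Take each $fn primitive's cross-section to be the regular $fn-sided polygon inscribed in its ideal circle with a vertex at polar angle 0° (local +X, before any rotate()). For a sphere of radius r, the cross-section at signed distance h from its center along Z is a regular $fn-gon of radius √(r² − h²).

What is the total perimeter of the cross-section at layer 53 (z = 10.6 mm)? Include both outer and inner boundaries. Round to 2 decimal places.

23.77 mm

At z = 10.6 mm: the cube (footprint 7×13) is included at this height (perimeter 40.00 mm); the r=11 cylinder at (10, 2) gives a regular 24-gon of circumradius 11 (constant along its height) (perimeter = 2·24·11.000·sin(180°/24) = 68.92 mm); the sphere at (8.5, 11.5) is absent (|z−center|=10.100 > r=9.5); Subtracting the remaining from the first: starting from the 7×13 cube, the r=11 cylinder at (10, 2) partially overlaps it — only the 72.76 mm² overlap (of its 375.81 mm²) is removed, clipping the outline — boundary = 23.77 mm. Overall, the cross-section is a single solid region. Total boundary length (outer) = 23.77 mm.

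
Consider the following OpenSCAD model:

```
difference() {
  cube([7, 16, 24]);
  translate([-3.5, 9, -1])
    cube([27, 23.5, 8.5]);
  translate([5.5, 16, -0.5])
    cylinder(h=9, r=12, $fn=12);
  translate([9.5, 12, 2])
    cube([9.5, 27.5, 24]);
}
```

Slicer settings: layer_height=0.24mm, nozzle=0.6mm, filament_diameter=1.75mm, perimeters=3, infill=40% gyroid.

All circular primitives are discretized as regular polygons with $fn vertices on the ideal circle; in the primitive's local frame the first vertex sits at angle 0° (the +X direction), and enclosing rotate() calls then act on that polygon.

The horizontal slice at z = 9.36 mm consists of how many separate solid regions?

1

At z = 9.36 mm: the cube is present — its section is the full 7×16 rectangle; the cube at (-3.5, 9) does not reach this height (z outside [-1, 7.5]); the cylinder at (5.5, 16) does not reach this height (z outside [-0.5, 8.5]); the cube at (9.5, 12) is present — its section is the full 9.5×27.5 rectangle; After the difference (first − rest): starting from the 7×16 cube, the 9.5×27.5 cube at (9.5, 12) misses the remaining region (no effect) — 1 connected region. The result has 1 disconnected region.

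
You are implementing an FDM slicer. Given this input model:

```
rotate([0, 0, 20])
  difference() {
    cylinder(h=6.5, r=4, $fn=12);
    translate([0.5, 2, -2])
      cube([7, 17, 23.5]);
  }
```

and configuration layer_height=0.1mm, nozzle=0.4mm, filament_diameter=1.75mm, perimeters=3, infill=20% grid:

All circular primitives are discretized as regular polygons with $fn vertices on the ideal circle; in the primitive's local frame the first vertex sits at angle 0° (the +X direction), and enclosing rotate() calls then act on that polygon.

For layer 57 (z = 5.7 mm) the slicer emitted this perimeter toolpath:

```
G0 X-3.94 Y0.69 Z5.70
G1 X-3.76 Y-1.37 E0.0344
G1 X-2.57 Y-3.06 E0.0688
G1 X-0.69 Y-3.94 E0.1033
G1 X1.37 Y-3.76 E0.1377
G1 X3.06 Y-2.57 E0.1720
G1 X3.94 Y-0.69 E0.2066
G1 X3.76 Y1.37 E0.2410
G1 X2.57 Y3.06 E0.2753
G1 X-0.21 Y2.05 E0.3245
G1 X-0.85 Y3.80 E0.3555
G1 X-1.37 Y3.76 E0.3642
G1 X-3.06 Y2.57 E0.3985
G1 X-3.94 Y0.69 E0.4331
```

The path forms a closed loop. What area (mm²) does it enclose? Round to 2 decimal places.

Apply the shoelace formula to the sequence of (X, Y) vertices; enclosed area = 44.41 mm².

44.41 mm²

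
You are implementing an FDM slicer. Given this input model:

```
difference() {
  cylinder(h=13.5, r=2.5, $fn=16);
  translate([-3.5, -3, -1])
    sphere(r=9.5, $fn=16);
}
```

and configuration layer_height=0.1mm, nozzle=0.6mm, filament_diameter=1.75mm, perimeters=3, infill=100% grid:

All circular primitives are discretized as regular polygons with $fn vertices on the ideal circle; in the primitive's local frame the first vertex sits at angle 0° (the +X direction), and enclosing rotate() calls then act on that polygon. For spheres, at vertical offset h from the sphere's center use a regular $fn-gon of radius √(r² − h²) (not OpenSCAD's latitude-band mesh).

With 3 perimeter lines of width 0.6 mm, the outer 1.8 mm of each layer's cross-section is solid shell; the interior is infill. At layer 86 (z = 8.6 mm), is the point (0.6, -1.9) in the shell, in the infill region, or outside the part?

shell

At z = 8.6 mm: the cylinder: section is a regular 16-gon, circumradius r=2.5; the sphere at (-3.5, -3) does not reach this height (|z−center|=9.600 > r=9.5); Taking the first minus the rest: none of the subtracted shapes is present at this height, so the r=2.5 cylinder is unchanged — 1 connected region. Overall, the cross-section is a single solid region. The nearest boundary edge runs (-0.00, -2.50)→(0.96, -2.31); distance from the point to it = 0.47 mm. The point is inside the cross-section, 0.47 mm from the nearest boundary — within the 1.8 mm shell band (3 × 0.6).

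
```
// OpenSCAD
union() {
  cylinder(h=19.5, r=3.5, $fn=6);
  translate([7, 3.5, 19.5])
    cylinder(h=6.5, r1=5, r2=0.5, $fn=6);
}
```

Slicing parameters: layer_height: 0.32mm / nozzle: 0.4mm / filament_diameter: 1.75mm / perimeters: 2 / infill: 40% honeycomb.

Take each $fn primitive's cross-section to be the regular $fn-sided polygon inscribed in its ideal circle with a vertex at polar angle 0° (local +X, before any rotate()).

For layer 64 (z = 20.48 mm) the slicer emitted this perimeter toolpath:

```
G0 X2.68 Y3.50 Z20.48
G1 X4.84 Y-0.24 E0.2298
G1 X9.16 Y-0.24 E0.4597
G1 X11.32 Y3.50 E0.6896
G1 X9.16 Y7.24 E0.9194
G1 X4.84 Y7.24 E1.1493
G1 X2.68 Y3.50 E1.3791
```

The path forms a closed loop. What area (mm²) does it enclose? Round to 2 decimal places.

Apply the shoelace formula to the sequence of (X, Y) vertices; enclosed area = 48.47 mm².

48.47 mm²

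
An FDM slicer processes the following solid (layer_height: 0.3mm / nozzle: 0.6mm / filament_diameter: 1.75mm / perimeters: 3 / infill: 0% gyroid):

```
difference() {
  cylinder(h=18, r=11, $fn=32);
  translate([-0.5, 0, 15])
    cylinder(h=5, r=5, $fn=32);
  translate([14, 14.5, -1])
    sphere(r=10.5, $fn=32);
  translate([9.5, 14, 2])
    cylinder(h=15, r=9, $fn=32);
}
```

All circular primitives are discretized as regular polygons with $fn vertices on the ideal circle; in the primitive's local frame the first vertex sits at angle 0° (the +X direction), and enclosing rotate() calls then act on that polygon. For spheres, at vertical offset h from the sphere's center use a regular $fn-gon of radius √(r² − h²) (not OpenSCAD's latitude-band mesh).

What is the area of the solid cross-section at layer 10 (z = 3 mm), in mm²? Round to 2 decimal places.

356.27 mm²

At z = 3 mm: the r=11 cylinder gives a regular 32-gon of circumradius 11 (constant along its height) (area = (32/2)·11.000²·sin(360°/32) = 377.69 mm²); the cylinder at (-0.5, 0) is absent (z outside [15, 20]); the sphere at (14, 14.5): section is a regular 32-gon, circumradius = √(r²−h²) = √(10.5²−4²) = 9.708 (area = (32/2)·9.708²·sin(360°/32) = 294.20 mm²); the cylinder at (9.5, 14): section is a regular 32-gon, circumradius r=9 (area = (32/2)·9.000²·sin(360°/32) = 252.84 mm²); Subtracting the remaining from the first: starting from the r=11 cylinder (377.69 mm²), the r=10.5 sphere at (14, 14.5) partially overlaps it — only the 1.46 mm² overlap (of its 294.20 mm²) is removed, clipping the outline; the r=9 cylinder at (9.5, 14) partially overlaps it — only the 19.97 mm² overlap (of its 252.84 mm²) is removed, clipping the outline — area = 356.27 mm². Overall, the cross-section is a single solid region. Net area = 356.27 mm².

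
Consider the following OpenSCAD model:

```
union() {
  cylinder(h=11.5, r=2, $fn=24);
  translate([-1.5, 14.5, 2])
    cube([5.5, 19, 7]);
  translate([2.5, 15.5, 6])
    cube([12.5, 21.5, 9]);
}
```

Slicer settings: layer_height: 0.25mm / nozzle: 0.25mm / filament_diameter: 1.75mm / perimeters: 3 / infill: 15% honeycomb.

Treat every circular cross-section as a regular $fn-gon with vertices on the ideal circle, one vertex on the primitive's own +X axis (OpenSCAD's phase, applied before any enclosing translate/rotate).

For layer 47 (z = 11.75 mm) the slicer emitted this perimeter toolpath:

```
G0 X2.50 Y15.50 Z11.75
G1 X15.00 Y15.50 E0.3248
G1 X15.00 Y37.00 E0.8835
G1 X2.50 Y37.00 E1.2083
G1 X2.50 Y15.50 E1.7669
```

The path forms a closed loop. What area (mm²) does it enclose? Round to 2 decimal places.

Apply the shoelace formula to the sequence of (X, Y) vertices; enclosed area = 268.75 mm².

268.75 mm²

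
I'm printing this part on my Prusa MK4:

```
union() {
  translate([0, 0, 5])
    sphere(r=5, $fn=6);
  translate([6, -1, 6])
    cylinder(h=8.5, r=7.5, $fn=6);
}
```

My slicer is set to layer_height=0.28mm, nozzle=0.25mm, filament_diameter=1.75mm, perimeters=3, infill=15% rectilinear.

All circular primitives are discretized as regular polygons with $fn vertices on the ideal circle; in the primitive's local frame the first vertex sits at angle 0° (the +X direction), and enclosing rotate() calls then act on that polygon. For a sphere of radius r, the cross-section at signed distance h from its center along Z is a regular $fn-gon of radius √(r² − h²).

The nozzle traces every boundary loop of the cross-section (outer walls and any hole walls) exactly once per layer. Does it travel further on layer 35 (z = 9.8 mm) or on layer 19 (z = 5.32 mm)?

Layer 35 (z = 9.8): the r=5 sphere slices to a regular 6-gon of circumradius 1.400 (√(r²−h²) with h=4.8 from center) (perimeter = 2·6·1.400·sin(180°/6) = 8.40 mm); the cylinder at (6, -1): section is a regular 6-gon, circumradius r=7.5 (perimeter = 2·6·7.500·sin(180°/6) = 45.00 mm); Merging all regions: the regions partially overlap (shared area 4.41 mm²), so the edge portions inside another operand are dropped and the merged outline is re-measured after clipping — boundary = 45.48 mm. So its perimeter = 45.48 mm. Layer 19 (z = 5.32): the sphere: section is a regular 6-gon, circumradius = √(r²−h²) = √(5²−0.32²) = 4.990 (perimeter = 2·6·4.990·sin(180°/6) = 29.94 mm); the cylinder at (6, -1) is not intersected at this z (z outside [6, 14.5]); Taking the union: only the r=5 sphere is present, so the union is just that shape — boundary = 29.94 mm. So its perimeter = 29.94 mm. Layer 35 is larger (45.48 vs 29.94 mm).

layer 35 (z = 9.8 mm)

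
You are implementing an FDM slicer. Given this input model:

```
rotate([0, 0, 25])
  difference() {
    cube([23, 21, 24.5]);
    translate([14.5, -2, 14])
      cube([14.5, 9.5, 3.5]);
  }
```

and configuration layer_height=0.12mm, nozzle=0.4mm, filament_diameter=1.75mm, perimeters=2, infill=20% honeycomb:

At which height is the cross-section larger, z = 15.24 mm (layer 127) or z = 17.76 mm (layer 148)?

Layer 127 (z = 15.24): the cube (footprint 23×21) is included at this height (area 483.00 mm²); the cube at (14.5, -2) is present — its section is the full 14.5×9.5 rectangle (area 137.75 mm²); Subtracting the remaining from the first: starting from the 23×21 cube (483.00 mm²), the 14.5×9.5 cube at (14.5, -2) partially overlaps it — only the 63.75 mm² overlap (of its 137.75 mm²) is removed, clipping the outline — area = 419.25 mm²; (whole slice rotated 25° about Z — lengths, areas and connectivity unchanged). So its area = 419.25 mm². Layer 148 (z = 17.76): the 23×21 cube contributes its full rectangle (area 483.00 mm²); the cube at (14.5, -2) does not reach this height (z outside [14, 17.5]); After the difference (first − rest): none of the subtracted shapes is present at this height, so the 23×21 cube is unchanged — area = 483.00 mm²; (rotated 25° about Z; rotation is an isometry so areas/perimeters/island counts are preserved). So its area = 483.00 mm². Layer 148 is larger (483.00 vs 419.25 mm²).

layer 148 (z = 17.76 mm)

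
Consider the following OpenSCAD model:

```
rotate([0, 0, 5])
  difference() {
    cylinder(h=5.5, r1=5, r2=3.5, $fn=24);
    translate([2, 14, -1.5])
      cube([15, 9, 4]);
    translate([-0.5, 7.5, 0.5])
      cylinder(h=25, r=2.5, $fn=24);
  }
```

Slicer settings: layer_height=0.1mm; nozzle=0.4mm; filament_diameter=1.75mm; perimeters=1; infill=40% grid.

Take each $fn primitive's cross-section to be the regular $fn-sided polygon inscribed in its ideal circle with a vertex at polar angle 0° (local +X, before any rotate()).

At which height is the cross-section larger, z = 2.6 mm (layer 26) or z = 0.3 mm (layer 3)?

layer 3 (z = 0.3 mm)

Layer 26 (z = 2.6): the cone: at t=0.473 of its height the radius interpolates to r₁+(r₂−r₁)t = 4.291, giving a regular 24-gon of that circumradius (area = (24/2)·4.291²·sin(360°/24) = 57.18 mm²); the cube at (2, 14) is absent (z outside [-1.5, 2.5]); the cylinder at (-0.5, 7.5): section is a regular 24-gon, circumradius r=2.5 (area = (24/2)·2.500²·sin(360°/24) = 19.41 mm²); Subtracting the remaining from the first: starting from the cone (57.18 mm²), the r=2.5 cylinder at (-0.5, 7.5) misses the remaining region (no effect) — area = 57.18 mm²; (whole slice rotated 5° about Z — lengths, areas and connectivity unchanged). So its area = 57.18 mm². Layer 3 (z = 0.3): the cone: at t=0.055 of its height the radius interpolates to r₁+(r₂−r₁)t = 4.918, giving a regular 24-gon of that circumradius (area = (24/2)·4.918²·sin(360°/24) = 75.13 mm²); the cube at (2, 14) (footprint 15×9) is included at this height (area 135.00 mm²); the cylinder at (-0.5, 7.5) is not intersected at this z (z outside [0.5, 25.5]); Taking the first minus the rest: starting from the cone (75.13 mm²), the 15×9 cube at (2, 14) misses the remaining region (no effect) — area = 75.13 mm²; (rotated 5° about Z; rotation is an isometry so areas/perimeters/island counts are preserved). So its area = 75.13 mm². Layer 3 is larger (75.13 vs 57.18 mm²).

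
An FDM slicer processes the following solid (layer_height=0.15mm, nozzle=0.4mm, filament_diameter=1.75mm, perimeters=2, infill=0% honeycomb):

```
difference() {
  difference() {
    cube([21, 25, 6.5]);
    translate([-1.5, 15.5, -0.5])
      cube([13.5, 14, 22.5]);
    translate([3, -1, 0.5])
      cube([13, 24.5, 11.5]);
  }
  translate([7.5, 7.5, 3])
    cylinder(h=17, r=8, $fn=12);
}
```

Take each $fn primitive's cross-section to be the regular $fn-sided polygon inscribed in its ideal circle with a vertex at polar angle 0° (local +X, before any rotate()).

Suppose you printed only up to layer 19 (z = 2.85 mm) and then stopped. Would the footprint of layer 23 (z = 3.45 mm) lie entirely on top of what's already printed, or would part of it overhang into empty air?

Compare the two slices. At z = 2.85: the cube is present — its section is the full 21×25 rectangle (area 525.00 mm²); the cube at (-1.5, 15.5) is present — its section is the full 13.5×14 rectangle (area 189.00 mm²); the cube at (3, -1) is present — its section is the full 13×24.5 rectangle (area 318.50 mm²); After the difference (first − rest): starting from the 21×25 cube (525.00 mm²), the 13.5×14 cube at (-1.5, 15.5) partially overlaps it — only the 114.00 mm² overlap (of its 189.00 mm²) is removed, clipping the outline; the 13×24.5 cube at (3, -1) partially overlaps it — only the 233.50 mm² overlap (of its 318.50 mm²) is removed, clipping the outline — area = 177.50 mm²; the cylinder at (7.5, 7.5) is not intersected at this z (z outside [3, 20]); Taking the first minus the rest: none of the subtracted shapes is present at this height, so the result so far is unchanged — area = 177.50 mm². At z = 3.45: the cube (footprint 21×25) is included at this height (area 525.00 mm²); the 13.5×14 cube at (-1.5, 15.5) contributes its full rectangle (area 189.00 mm²); the cube at (3, -1) (footprint 13×24.5) is included at this height (area 318.50 mm²); Taking the first minus the rest: starting from the 21×25 cube (525.00 mm²), the 13.5×14 cube at (-1.5, 15.5) partially overlaps it — only the 114.00 mm² overlap (of its 189.00 mm²) is removed, clipping the outline; the 13×24.5 cube at (3, -1) partially overlaps it — only the 233.50 mm² overlap (of its 318.50 mm²) is removed, clipping the outline — area = 177.50 mm²; the cylinder at (7.5, 7.5): section is a regular 12-gon, circumradius r=8 (area = (12/2)·8.000²·sin(360°/12) = 192.00 mm²); Subtracting the remaining from the first: starting from the result so far (177.50 mm²), the r=8 cylinder at (7.5, 7.5) partially overlaps it — only the 28.68 mm² overlap (of its 192.00 mm²) is removed, clipping the outline — area = 148.82 mm². Checking containment: the cross-section at z = 3.45 is a subset of the cross-section at z = 2.85.

entirely on top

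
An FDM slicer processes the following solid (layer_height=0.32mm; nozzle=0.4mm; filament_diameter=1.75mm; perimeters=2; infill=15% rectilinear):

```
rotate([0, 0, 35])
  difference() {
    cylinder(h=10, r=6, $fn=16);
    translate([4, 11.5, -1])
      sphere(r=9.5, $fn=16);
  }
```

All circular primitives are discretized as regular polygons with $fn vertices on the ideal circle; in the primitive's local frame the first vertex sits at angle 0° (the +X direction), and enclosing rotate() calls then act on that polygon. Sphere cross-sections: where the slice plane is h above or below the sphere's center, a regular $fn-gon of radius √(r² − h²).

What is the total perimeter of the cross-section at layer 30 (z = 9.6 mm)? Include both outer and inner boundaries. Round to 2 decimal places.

At z = 9.6 mm: the cylinder: section is a regular 16-gon, circumradius r=6 (perimeter = 2·16·6.000·sin(180°/16) = 37.46 mm); the sphere at (4, 11.5) is not intersected at this z (|z−center|=10.600 > r=9.5); Taking the first minus the rest: none of the subtracted shapes is present at this height, so the r=6 cylinder is unchanged — boundary = 37.46 mm; (whole slice rotated 35° about Z — lengths, areas and connectivity unchanged). Overall, the cross-section is a single solid region. Total boundary length (outer) = 37.46 mm.

37.46 mm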